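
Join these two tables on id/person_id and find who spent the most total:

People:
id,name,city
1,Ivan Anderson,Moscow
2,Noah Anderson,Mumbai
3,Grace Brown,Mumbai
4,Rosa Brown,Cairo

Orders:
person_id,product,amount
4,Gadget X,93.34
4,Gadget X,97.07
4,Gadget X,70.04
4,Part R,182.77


Join on: people.id = orders.person_id

Joined rows:
  Rosa Brown (Cairo) bought Gadget X for $93.34
  Rosa Brown (Cairo) bought Gadget X for $97.07
  Rosa Brown (Cairo) bought Gadget X for $70.04
  Rosa Brown (Cairo) bought Part R for $182.77

Total per person:
  Rosa Brown: $443.22

Top spender: Rosa Brown ($443.22)

Rosa Brown ($443.22)


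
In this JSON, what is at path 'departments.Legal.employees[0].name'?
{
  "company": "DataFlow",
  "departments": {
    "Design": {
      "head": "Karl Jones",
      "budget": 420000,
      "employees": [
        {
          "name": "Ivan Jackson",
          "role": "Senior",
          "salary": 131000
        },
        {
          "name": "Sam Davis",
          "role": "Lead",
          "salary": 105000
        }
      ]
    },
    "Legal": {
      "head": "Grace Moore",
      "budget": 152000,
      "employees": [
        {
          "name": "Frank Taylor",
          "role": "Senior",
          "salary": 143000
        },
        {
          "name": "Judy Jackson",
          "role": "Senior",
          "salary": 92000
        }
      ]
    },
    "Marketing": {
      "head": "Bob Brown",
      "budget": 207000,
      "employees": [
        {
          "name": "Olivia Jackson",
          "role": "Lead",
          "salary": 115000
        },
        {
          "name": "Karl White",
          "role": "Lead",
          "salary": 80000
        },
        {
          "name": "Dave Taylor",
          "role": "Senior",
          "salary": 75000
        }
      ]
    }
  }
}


Path: departments.Legal.employees[0].name

Navigate:
  -> departments
  -> Legal
  -> employees[0].name = 'Frank Taylor'

Frank Taylor


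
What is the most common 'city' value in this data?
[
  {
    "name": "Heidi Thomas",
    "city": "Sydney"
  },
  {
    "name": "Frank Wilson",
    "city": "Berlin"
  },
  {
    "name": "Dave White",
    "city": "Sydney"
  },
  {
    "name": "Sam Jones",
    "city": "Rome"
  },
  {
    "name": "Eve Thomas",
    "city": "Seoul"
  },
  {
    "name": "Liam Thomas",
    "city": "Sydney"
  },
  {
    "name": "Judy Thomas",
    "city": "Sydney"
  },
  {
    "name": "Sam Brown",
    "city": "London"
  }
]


Counting 'city' values across 8 records:

  Sydney: 4 ####
  Berlin: 1 #
  Rome: 1 #
  Seoul: 1 #
  London: 1 #

Most common: Sydney (4 times)

Sydney (4 times)


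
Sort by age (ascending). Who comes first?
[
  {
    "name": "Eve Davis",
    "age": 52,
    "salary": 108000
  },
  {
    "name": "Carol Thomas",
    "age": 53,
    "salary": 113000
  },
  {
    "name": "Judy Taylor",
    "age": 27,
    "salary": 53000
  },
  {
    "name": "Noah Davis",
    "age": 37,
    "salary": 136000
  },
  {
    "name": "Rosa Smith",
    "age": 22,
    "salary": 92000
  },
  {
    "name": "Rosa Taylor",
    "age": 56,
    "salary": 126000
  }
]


Sort by: age (ascending)

Sorted order:
  1. Rosa Smith (age = 22)
  2. Judy Taylor (age = 27)
  3. Noah Davis (age = 37)
  4. Eve Davis (age = 52)
  5. Carol Thomas (age = 53)
  6. Rosa Taylor (age = 56)

First: Rosa Smith

Rosa Smith


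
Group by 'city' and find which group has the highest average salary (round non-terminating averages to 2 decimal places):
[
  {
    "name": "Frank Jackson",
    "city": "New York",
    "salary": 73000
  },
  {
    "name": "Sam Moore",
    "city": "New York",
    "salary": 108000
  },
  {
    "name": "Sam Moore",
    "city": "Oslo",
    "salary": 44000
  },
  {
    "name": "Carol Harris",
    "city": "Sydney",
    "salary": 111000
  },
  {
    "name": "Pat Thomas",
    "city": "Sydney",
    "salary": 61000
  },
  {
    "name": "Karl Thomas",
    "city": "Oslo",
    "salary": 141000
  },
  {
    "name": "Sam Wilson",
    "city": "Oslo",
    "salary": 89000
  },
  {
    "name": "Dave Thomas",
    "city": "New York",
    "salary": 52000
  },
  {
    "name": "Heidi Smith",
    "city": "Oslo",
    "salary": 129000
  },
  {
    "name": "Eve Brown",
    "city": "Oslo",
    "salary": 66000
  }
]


Group by: city

Groups:
  New York: 3 people, avg salary = 233000/3 ≈ $77666.67
  Oslo: 5 people, avg salary = 469000/5 = $93800
  Sydney: 2 people, avg salary = 172000/2 = $86000

Highest average salary: Oslo ($93800)

Oslo ($93800)


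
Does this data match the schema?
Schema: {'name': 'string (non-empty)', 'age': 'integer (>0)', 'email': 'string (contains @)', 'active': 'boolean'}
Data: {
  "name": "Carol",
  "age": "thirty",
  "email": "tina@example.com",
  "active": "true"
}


Validating each field against schema:
  name: OK (non-empty string)
  age: FAIL ("thirty" is not an integer)
  email: OK (string with @)
  active: FAIL ("true" is not a boolean)

Result: INVALID (2 errors: age, active)

INVALID (2 errors: age, active)


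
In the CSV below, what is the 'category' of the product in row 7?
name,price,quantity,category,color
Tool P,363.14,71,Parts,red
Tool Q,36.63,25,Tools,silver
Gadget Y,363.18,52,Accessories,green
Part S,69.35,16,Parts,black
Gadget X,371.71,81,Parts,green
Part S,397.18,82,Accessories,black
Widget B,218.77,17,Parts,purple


Query: Row 7 ('Widget B'), column 'category'
Value: Parts

Parts


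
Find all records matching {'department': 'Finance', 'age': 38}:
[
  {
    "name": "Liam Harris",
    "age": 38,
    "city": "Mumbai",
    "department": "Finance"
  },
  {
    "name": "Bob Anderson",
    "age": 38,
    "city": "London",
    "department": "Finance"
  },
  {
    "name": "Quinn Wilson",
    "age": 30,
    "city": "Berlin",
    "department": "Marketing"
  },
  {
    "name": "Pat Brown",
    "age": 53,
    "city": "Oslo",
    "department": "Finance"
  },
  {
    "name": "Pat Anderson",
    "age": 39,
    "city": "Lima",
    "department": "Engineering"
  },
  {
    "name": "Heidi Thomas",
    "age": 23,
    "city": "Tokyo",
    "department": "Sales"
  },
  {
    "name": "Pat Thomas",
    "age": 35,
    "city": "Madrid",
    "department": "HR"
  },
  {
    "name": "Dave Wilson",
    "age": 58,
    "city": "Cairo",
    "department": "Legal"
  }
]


Search criteria: {'department': 'Finance', 'age': 38}

Checking 8 records:
  Liam Harris: {department: Finance, age: 38} <-- MATCH
  Bob Anderson: {department: Finance, age: 38} <-- MATCH
  Quinn Wilson: {department: Marketing, age: 30}
  Pat Brown: {department: Finance, age: 53}
  Pat Anderson: {department: Engineering, age: 39}
  Heidi Thomas: {department: Sales, age: 23}
  Pat Thomas: {department: HR, age: 35}
  Dave Wilson: {department: Legal, age: 58}

Matches: ["Liam Harris", "Bob Anderson"]

["Liam Harris", "Bob Anderson"]


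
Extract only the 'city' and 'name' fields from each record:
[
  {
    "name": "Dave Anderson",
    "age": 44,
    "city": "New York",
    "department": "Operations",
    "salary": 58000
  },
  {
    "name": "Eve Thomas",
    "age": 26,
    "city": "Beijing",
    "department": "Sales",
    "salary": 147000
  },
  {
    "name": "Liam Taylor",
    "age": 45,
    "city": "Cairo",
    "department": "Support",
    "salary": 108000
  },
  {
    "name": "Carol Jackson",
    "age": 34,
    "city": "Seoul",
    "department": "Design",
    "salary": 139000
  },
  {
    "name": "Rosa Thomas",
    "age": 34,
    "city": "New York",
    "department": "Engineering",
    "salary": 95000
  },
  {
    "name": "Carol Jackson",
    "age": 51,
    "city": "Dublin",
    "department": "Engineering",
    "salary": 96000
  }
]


Original: 6 records with fields: name, age, city, department, salary
Keep: ['city', 'name']
Drop: ['age', 'department', 'salary']
Result: 6 records, 2 fields each

[
  {
    "city": "New York",
    "name": "Dave Anderson"
  },
  {
    "city": "Beijing",
    "name": "Eve Thomas"
  },
  {
    "city": "Cairo",
    "name": "Liam Taylor"
  },
  {
    "city": "Seoul",
    "name": "Carol Jackson"
  },
  {
    "city": "New York",
    "name": "Rosa Thomas"
  },
  {
    "city": "Dublin",
    "name": "Carol Jackson"
  }
]


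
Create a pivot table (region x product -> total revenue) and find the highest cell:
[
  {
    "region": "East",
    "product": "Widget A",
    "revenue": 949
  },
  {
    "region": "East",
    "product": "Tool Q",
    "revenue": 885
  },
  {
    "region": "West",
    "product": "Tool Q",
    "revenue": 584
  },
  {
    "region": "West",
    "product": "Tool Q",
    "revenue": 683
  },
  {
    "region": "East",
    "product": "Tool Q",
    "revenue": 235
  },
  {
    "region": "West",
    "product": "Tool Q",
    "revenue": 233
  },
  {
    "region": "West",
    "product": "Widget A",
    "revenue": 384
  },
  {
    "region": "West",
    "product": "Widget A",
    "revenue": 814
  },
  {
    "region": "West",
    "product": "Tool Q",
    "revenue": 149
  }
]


Pivot: region (rows) x product (columns) -> total revenue

     Tool Q        Widget A    
East          1120           949  
West          1649          1198  

Highest: West / Tool Q = $1649

West / Tool Q = $1649


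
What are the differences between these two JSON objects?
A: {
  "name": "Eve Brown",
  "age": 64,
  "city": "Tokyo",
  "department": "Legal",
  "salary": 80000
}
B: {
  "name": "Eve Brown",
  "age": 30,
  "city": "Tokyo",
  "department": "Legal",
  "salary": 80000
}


Comparing each field (in key order):
  name: same
  age: DIFFERENT
  city: same
  department: same
  salary: same
Differences:
  age: 64 -> 30

1 field(s) changed

1 change: age


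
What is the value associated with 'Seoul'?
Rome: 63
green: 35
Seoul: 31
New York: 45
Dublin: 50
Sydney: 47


Looking up key 'Seoul'
Value: 31

31


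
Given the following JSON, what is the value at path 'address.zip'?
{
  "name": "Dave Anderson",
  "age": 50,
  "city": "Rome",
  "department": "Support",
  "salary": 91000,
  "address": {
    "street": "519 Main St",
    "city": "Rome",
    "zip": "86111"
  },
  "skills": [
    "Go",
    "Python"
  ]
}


Query: address.zip
Path: address -> zip
Value: 86111

86111


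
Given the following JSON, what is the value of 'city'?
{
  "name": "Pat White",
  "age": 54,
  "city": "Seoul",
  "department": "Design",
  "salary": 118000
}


Looking up field 'city'
Value: Seoul

Seoul


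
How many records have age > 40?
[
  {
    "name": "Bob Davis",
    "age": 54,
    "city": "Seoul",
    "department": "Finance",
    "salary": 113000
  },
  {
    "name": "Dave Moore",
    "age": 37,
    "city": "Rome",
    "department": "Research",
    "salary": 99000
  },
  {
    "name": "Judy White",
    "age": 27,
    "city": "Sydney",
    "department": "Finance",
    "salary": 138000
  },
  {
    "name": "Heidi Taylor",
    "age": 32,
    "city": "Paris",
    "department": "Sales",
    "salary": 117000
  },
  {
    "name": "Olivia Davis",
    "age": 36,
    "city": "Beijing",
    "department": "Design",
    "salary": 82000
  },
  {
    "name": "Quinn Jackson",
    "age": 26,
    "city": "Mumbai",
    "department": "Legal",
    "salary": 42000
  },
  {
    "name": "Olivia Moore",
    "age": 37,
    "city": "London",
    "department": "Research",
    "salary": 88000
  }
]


Data: 7 records
Condition: age > 40

Checking each record:
  Bob Davis: 54 MATCH
  Dave Moore: 37
  Judy White: 27
  Heidi Taylor: 32
  Olivia Davis: 36
  Quinn Jackson: 26
  Olivia Moore: 37

Count: 1

1


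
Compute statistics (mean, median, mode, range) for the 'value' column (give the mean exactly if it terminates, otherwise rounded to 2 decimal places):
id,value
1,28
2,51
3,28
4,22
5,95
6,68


Data: [28, 51, 28, 22, 95, 68]
Count: 6
Sum: 292
Mean: 292/6 ≈ 48.67 (rounded to 2 decimal places)
Sorted: [22, 28, 28, 51, 68, 95]
Median: 39.5
Mode: 28 (2 times)
Range: 95 - 22 = 73
Min: 22, Max: 95

mean≈48.67, median=39.5, mode=28, range=73


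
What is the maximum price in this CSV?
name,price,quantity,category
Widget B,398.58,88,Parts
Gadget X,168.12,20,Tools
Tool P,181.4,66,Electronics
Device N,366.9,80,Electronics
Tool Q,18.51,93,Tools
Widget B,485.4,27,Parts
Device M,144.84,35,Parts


Computing maximum price:
Values: [398.58, 168.12, 181.4, 366.9, 18.51, 485.4, 144.84]
Max = 485.4

485.4


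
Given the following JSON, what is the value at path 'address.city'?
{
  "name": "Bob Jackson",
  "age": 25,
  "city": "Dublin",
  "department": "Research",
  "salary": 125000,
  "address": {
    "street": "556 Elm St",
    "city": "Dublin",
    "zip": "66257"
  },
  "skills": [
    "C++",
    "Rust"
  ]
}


Query: address.city
Path: address -> city
Value: Dublin

Dublin


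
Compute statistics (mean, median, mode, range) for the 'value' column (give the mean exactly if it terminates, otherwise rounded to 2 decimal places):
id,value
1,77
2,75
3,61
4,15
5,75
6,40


Data: [77, 75, 61, 15, 75, 40]
Count: 6
Sum: 343
Mean: 343/6 ≈ 57.17 (rounded to 2 decimal places)
Sorted: [15, 40, 61, 75, 75, 77]
Median: 68.0
Mode: 75 (2 times)
Range: 77 - 15 = 62
Min: 15, Max: 77

mean≈57.17, median=68.0, mode=75, range=62


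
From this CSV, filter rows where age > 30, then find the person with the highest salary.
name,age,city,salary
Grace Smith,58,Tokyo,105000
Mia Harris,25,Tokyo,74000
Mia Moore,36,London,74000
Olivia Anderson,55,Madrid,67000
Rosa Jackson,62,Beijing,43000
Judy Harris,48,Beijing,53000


Filter: age > 30
Sort by: salary (descending)

Filtered records (5):
  Grace Smith, age 58, salary $105000
  Mia Moore, age 36, salary $74000
  Olivia Anderson, age 55, salary $67000
  Judy Harris, age 48, salary $53000
  Rosa Jackson, age 62, salary $43000

Highest salary: Grace Smith ($105000)

Grace Smith


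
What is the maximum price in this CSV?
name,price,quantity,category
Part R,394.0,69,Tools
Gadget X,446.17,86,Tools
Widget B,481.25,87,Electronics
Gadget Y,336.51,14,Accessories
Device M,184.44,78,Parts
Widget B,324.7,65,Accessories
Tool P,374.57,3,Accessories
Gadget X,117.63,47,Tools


Computing maximum price:
Values: [394.0, 446.17, 481.25, 336.51, 184.44, 324.7, 374.57, 117.63]
Max = 481.25

481.25


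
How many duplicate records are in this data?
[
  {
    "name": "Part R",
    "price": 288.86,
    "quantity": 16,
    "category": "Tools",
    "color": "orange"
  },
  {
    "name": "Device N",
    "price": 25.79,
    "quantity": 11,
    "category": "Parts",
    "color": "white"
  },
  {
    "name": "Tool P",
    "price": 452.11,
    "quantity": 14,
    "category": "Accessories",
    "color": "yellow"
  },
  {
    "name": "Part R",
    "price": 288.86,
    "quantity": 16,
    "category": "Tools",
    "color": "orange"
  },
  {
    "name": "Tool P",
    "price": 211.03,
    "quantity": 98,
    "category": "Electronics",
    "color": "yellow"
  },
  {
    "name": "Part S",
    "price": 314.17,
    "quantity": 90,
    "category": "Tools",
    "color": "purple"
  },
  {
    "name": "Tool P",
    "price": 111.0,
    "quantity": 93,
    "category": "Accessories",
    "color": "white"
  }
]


Checking 7 records for duplicates:

  Row 1: Part R ($288.86, qty 16)
  Row 2: Device N ($25.79, qty 11)
  Row 3: Tool P ($452.11, qty 14)
  Row 4: Part R ($288.86, qty 16) <-- DUPLICATE
  Row 5: Tool P ($211.03, qty 98)
  Row 6: Part S ($314.17, qty 90)
  Row 7: Tool P ($111.0, qty 93)

Duplicates found: 1
Unique records: 6

1 duplicates, 6 unique


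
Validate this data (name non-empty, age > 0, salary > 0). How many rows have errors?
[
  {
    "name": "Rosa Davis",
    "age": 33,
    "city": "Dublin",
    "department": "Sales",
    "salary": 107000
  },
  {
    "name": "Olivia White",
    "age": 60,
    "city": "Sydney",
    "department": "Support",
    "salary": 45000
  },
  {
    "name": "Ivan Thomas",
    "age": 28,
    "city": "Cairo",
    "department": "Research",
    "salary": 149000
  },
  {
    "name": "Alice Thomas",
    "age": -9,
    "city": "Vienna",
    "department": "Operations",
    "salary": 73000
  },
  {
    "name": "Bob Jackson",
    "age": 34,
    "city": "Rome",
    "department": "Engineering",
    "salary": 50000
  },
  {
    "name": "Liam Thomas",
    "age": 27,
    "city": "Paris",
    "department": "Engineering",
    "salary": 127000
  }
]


Validating 6 records:
Rules: name non-empty, age > 0, salary > 0

  Row 1 (Rosa Davis): OK
  Row 2 (Olivia White): OK
  Row 3 (Ivan Thomas): OK
  Row 4 (Alice Thomas): negative age: -9
  Row 5 (Bob Jackson): OK
  Row 6 (Liam Thomas): OK

Total errors: 1

1 errors


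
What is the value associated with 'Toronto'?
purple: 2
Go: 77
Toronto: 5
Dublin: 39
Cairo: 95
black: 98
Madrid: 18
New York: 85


Looking up key 'Toronto'
Value: 5

5


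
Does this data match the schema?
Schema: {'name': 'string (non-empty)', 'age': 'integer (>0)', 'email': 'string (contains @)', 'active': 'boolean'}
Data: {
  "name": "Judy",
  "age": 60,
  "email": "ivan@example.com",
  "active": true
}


Validating each field against schema:
  name: OK (non-empty string)
  age: OK (positive integer)
  email: OK (string with @)
  active: OK (boolean)

Result: VALID

VALID


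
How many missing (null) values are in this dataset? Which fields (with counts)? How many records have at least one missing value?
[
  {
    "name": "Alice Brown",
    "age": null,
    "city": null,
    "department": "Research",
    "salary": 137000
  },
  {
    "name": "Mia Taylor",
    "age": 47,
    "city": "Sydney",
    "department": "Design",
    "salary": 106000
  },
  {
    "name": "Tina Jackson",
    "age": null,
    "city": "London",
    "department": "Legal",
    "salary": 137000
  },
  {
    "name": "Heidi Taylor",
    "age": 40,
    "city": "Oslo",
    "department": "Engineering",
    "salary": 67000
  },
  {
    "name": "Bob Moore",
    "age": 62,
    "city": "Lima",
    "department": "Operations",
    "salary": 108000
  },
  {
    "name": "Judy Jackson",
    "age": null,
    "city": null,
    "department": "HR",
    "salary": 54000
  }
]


Checking for missing (null) values in 6 records:

  Alice Brown: age, city
  Mia Taylor: complete
  Tina Jackson: age
  Heidi Taylor: complete
  Bob Moore: complete
  Judy Jackson: age, city

Per field:
  name: 0 missing
  age: 3 missing
  city: 2 missing
  department: 0 missing
  salary: 0 missing

Total missing values: 5
Records with any missing: 3

5 missing values (age: 3, city: 2); 3 incomplete records


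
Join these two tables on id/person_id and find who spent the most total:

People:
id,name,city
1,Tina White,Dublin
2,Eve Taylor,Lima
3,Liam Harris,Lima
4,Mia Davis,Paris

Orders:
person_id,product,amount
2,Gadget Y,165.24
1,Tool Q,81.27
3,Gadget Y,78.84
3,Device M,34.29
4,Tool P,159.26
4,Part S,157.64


Join on: people.id = orders.person_id

Joined rows:
  Eve Taylor (Lima) bought Gadget Y for $165.24
  Tina White (Dublin) bought Tool Q for $81.27
  Liam Harris (Lima) bought Gadget Y for $78.84
  Liam Harris (Lima) bought Device M for $34.29
  Mia Davis (Paris) bought Tool P for $159.26
  Mia Davis (Paris) bought Part S for $157.64

Total per person:
  Mia Davis: $316.90
  Eve Taylor: $165.24
  Liam Harris: $113.13
  Tina White: $81.27

Top spender: Mia Davis ($316.90)

Mia Davis ($316.90)


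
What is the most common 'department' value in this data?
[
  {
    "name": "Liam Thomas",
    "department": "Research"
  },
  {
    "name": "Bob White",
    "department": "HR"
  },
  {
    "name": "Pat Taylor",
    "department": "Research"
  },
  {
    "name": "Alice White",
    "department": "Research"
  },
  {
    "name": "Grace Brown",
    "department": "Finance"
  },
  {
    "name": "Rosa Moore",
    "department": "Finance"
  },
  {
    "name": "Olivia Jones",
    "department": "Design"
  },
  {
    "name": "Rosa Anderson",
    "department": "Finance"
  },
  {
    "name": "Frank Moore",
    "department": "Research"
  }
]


Counting 'department' values across 9 records:

  Research: 4 ####
  Finance: 3 ###
  HR: 1 #
  Design: 1 #

Most common: Research (4 times)

Research (4 times)


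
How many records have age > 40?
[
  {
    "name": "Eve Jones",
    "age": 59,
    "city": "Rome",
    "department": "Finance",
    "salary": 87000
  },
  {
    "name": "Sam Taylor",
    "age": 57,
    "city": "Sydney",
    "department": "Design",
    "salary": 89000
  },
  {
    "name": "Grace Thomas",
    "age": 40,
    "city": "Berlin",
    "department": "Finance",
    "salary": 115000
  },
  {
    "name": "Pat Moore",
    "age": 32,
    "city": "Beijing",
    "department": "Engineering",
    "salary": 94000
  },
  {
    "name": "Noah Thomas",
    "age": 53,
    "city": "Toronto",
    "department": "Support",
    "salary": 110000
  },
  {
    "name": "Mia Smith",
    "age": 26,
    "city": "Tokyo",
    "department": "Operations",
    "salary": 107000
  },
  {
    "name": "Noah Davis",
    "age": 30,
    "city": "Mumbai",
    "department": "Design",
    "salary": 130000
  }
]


Data: 7 records
Condition: age > 40

Checking each record:
  Eve Jones: 59 MATCH
  Sam Taylor: 57 MATCH
  Grace Thomas: 40
  Pat Moore: 32
  Noah Thomas: 53 MATCH
  Mia Smith: 26
  Noah Davis: 30

Count: 3

3


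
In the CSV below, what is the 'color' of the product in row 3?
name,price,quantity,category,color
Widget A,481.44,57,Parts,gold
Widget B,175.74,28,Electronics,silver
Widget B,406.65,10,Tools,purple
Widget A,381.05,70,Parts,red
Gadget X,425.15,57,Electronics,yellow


Query: Row 3 ('Widget B'), column 'color'
Value: purple

purple


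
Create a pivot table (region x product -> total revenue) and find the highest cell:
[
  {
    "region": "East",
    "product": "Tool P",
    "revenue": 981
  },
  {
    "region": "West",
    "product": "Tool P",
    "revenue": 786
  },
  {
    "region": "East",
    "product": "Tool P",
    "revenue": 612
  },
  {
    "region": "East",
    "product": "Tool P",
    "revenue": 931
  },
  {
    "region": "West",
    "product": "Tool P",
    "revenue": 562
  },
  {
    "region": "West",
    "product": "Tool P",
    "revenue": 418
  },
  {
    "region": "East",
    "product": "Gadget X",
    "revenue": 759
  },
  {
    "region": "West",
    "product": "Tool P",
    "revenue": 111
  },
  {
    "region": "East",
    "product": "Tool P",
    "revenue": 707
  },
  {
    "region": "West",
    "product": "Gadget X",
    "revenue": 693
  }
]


Pivot: region (rows) x product (columns) -> total revenue

     Gadget X      Tool P      
East           759          3231  
West           693          1877  

Highest: East / Tool P = $3231

East / Tool P = $3231


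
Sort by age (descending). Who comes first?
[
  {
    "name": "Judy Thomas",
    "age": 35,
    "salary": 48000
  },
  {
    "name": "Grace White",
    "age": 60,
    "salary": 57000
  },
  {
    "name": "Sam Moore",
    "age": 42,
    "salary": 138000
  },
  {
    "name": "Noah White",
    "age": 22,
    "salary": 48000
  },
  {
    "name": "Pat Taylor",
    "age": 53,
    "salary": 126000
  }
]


Sort by: age (descending)

Sorted order:
  1. Grace White (age = 60)
  2. Pat Taylor (age = 53)
  3. Sam Moore (age = 42)
  4. Judy Thomas (age = 35)
  5. Noah White (age = 22)

First: Grace White

Grace White


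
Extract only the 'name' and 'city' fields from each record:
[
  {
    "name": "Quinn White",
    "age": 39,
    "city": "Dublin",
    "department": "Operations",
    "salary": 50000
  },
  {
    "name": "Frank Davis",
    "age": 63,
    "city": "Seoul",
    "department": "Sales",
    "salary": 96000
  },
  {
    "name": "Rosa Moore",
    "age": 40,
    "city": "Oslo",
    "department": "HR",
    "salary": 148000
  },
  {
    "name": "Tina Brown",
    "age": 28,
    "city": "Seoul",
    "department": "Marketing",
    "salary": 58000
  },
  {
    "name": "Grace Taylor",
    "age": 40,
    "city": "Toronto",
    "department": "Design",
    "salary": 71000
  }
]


Original: 5 records with fields: name, age, city, department, salary
Keep: ['name', 'city']
Drop: ['age', 'department', 'salary']
Result: 5 records, 2 fields each

[
  {
    "name": "Quinn White",
    "city": "Dublin"
  },
  {
    "name": "Frank Davis",
    "city": "Seoul"
  },
  {
    "name": "Rosa Moore",
    "city": "Oslo"
  },
  {
    "name": "Tina Brown",
    "city": "Seoul"
  },
  {
    "name": "Grace Taylor",
    "city": "Toronto"
  }
]


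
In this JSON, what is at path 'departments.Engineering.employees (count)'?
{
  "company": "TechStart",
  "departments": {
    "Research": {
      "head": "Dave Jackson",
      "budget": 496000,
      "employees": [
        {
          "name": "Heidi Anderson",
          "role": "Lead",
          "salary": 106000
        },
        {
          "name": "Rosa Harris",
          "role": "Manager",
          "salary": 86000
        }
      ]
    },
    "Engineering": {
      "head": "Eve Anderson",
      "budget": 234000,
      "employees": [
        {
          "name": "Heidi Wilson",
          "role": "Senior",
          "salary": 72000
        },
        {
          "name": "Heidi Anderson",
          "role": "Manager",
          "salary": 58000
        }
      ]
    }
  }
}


Path: departments.Engineering.employees (count)

Navigate:
  -> departments
  -> Engineering
  -> employees (array, length 2)

2


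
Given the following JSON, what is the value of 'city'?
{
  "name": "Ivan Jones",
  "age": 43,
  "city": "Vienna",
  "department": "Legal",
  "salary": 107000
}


Looking up field 'city'
Value: Vienna

Vienna


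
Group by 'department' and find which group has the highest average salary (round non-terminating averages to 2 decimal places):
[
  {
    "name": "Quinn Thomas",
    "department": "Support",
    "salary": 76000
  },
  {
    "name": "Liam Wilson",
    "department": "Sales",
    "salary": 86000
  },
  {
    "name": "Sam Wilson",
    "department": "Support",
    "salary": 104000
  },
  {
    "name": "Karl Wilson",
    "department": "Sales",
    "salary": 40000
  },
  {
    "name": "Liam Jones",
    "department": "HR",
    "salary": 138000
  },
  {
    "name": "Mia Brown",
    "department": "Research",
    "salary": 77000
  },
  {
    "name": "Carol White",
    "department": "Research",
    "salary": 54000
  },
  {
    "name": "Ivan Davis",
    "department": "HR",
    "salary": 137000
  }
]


Group by: department

Groups:
  HR: 2 people, avg salary = 275000/2 = $137500
  Research: 2 people, avg salary = 131000/2 = $65500
  Sales: 2 people, avg salary = 126000/2 = $63000
  Support: 2 people, avg salary = 180000/2 = $90000

Highest average salary: HR ($137500)

HR ($137500)


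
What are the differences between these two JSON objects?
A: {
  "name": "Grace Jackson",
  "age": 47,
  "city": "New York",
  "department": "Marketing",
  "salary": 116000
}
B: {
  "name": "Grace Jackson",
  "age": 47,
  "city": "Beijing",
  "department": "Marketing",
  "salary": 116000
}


Comparing each field (in key order):
  name: same
  age: same
  city: DIFFERENT
  department: same
  salary: same
Differences:
  city: New York -> Beijing

1 field(s) changed

1 change: city


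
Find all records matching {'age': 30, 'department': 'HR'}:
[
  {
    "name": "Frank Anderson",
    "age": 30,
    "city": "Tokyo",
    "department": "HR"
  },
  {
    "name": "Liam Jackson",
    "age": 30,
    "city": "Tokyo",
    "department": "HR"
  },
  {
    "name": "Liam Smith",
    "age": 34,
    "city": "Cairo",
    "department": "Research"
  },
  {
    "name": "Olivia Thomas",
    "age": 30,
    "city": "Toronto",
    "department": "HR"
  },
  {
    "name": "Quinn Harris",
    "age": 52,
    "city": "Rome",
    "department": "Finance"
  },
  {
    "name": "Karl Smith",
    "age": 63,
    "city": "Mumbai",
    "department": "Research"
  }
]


Search criteria: {'age': 30, 'department': 'HR'}

Checking 6 records:
  Frank Anderson: {age: 30, department: HR} <-- MATCH
  Liam Jackson: {age: 30, department: HR} <-- MATCH
  Liam Smith: {age: 34, department: Research}
  Olivia Thomas: {age: 30, department: HR} <-- MATCH
  Quinn Harris: {age: 52, department: Finance}
  Karl Smith: {age: 63, department: Research}

Matches: ["Frank Anderson", "Liam Jackson", "Olivia Thomas"]

["Frank Anderson", "Liam Jackson", "Olivia Thomas"]


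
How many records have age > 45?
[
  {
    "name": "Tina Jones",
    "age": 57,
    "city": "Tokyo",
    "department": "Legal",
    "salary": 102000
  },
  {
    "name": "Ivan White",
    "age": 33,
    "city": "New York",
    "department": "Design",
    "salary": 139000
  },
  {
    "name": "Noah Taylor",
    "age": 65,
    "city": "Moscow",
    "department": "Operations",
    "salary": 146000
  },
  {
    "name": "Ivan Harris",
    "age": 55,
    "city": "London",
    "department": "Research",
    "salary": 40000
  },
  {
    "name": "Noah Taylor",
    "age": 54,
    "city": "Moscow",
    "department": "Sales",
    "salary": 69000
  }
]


Data: 5 records
Condition: age > 45

Checking each record:
  Tina Jones: 57 MATCH
  Ivan White: 33
  Noah Taylor: 65 MATCH
  Ivan Harris: 55 MATCH
  Noah Taylor: 54 MATCH

Count: 4

4


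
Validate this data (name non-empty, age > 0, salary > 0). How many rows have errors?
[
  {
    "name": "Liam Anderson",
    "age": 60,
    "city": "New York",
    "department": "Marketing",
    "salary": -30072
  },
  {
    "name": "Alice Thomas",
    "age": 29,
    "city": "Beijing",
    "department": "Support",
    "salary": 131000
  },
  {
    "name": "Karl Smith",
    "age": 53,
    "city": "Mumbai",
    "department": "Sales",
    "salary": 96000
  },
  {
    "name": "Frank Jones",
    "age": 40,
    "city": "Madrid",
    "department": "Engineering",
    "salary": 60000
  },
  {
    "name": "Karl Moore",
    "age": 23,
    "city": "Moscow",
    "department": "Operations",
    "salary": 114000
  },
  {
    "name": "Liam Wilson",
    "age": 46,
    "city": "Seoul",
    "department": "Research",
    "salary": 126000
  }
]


Validating 6 records:
Rules: name non-empty, age > 0, salary > 0

  Row 1 (Liam Anderson): negative salary: -30072
  Row 2 (Alice Thomas): OK
  Row 3 (Karl Smith): OK
  Row 4 (Frank Jones): OK
  Row 5 (Karl Moore): OK
  Row 6 (Liam Wilson): OK

Total errors: 1

1 errors


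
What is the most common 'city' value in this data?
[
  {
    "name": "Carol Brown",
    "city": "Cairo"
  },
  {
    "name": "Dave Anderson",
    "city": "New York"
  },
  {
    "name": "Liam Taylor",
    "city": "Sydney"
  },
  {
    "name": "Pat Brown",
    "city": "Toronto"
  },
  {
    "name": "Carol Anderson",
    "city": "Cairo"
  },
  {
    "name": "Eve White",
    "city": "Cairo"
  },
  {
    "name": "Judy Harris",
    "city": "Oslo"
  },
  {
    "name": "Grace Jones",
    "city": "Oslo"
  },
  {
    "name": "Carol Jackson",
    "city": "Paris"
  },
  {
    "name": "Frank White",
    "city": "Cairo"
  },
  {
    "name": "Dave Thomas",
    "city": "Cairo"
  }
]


Counting 'city' values across 11 records:

  Cairo: 5 #####
  Oslo: 2 ##
  New York: 1 #
  Sydney: 1 #
  Toronto: 1 #
  Paris: 1 #

Most common: Cairo (5 times)

Cairo (5 times)


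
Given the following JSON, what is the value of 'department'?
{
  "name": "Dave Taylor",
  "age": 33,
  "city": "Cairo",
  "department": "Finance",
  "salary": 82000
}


Looking up field 'department'
Value: Finance

Finance


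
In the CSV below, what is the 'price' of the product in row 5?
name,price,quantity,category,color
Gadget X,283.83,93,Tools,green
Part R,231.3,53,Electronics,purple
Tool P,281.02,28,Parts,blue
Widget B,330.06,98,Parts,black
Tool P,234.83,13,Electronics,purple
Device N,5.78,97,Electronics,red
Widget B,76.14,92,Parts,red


Query: Row 5 ('Tool P'), column 'price'
Value: 234.83

234.83


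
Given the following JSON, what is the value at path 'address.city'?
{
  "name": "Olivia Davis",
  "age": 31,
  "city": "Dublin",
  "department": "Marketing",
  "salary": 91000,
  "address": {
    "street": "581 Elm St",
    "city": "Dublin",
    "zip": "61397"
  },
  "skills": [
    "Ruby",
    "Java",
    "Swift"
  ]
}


Query: address.city
Path: address -> city
Value: Dublin

Dublin


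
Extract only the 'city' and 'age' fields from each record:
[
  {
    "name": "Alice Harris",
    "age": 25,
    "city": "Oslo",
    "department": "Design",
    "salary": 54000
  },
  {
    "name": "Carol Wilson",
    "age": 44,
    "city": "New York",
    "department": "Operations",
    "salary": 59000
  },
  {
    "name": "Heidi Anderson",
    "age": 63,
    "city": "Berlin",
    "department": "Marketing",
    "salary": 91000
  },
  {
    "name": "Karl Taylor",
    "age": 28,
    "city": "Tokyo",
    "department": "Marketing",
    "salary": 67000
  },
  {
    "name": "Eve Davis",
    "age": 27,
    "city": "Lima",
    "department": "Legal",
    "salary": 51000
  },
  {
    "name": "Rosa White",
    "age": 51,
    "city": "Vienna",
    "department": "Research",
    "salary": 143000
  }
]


Original: 6 records with fields: name, age, city, department, salary
Keep: ['city', 'age']
Drop: ['name', 'department', 'salary']
Result: 6 records, 2 fields each

[
  {
    "city": "Oslo",
    "age": 25
  },
  {
    "city": "New York",
    "age": 44
  },
  {
    "city": "Berlin",
    "age": 63
  },
  {
    "city": "Tokyo",
    "age": 28
  },
  {
    "city": "Lima",
    "age": 27
  },
  {
    "city": "Vienna",
    "age": 51
  }
]


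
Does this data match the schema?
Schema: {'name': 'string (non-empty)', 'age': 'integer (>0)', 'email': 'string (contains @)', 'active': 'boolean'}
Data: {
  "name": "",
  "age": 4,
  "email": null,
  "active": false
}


Validating each field against schema:
  name: FAIL ("" is an empty string)
  age: OK (positive integer)
  email: FAIL (null is not a string)
  active: OK (boolean)

Result: INVALID (2 errors: name, email)

INVALID (2 errors: name, email)


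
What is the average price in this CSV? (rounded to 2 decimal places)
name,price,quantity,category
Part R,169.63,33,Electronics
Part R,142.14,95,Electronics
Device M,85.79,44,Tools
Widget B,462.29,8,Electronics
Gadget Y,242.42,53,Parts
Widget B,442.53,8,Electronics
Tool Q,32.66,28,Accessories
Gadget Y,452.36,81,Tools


Computing average price:
Values: [169.63, 142.14, 85.79, 462.29, 242.42, 442.53, 32.66, 452.36]
Sum = 2029.82
Count = 8
Average = 2029.82/8 = 253.7275 exactly -> 253.73 (rounded half-up to 2 decimal places)

253.73


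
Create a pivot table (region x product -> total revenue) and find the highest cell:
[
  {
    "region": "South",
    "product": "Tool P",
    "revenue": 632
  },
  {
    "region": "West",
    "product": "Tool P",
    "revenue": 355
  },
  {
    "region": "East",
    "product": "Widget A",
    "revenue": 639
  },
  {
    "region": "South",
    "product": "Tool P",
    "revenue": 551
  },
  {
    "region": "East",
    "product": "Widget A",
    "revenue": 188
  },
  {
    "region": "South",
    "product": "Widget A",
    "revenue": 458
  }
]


Pivot: region (rows) x product (columns) -> total revenue

     Tool P        Widget A    
East             0           827  
South         1183           458  
West           355             0  

Highest: South / Tool P = $1183

South / Tool P = $1183


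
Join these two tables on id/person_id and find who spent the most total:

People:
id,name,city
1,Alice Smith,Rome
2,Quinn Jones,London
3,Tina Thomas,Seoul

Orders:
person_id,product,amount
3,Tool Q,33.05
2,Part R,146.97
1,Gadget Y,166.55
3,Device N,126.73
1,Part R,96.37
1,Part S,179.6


Join on: people.id = orders.person_id

Joined rows:
  Tina Thomas (Seoul) bought Tool Q for $33.05
  Quinn Jones (London) bought Part R for $146.97
  Alice Smith (Rome) bought Gadget Y for $166.55
  Tina Thomas (Seoul) bought Device N for $126.73
  Alice Smith (Rome) bought Part R for $96.37
  Alice Smith (Rome) bought Part S for $179.6

Total per person:
  Alice Smith: $442.52
  Tina Thomas: $159.78
  Quinn Jones: $146.97

Top spender: Alice Smith ($442.52)

Alice Smith ($442.52)


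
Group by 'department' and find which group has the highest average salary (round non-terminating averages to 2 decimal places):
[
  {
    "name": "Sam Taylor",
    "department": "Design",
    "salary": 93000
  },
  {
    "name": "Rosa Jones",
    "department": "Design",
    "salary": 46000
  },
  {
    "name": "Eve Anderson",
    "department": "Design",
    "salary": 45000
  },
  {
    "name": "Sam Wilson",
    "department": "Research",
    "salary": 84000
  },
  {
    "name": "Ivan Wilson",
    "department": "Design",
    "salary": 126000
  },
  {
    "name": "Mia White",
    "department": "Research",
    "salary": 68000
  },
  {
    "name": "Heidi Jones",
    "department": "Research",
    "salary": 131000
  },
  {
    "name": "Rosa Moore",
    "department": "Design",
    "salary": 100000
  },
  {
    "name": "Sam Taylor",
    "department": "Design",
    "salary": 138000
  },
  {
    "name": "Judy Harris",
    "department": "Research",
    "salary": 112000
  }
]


Group by: department

Groups:
  Design: 6 people, avg salary = 548000/6 ≈ $91333.33
  Research: 4 people, avg salary = 395000/4 = $98750

Highest average salary: Research ($98750)

Research ($98750)


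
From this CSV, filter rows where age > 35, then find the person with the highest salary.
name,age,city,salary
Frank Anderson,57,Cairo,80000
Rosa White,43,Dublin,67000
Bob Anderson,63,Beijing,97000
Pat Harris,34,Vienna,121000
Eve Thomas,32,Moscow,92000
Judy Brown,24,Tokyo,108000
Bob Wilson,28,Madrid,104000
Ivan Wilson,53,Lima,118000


Filter: age > 35
Sort by: salary (descending)

Filtered records (4):
  Ivan Wilson, age 53, salary $118000
  Bob Anderson, age 63, salary $97000
  Frank Anderson, age 57, salary $80000
  Rosa White, age 43, salary $67000

Highest salary: Ivan Wilson ($118000)

Ivan Wilson


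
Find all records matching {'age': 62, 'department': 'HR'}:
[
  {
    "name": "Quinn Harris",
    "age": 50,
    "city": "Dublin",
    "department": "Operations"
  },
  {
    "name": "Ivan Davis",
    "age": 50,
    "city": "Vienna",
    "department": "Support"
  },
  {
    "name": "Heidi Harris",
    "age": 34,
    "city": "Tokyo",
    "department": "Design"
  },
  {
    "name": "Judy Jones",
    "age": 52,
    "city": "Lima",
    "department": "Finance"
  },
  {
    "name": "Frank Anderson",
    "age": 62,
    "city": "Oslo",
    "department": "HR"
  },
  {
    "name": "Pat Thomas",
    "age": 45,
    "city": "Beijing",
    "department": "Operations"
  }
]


Search criteria: {'age': 62, 'department': 'HR'}

Checking 6 records:
  Quinn Harris: {age: 50, department: Operations}
  Ivan Davis: {age: 50, department: Support}
  Heidi Harris: {age: 34, department: Design}
  Judy Jones: {age: 52, department: Finance}
  Frank Anderson: {age: 62, department: HR} <-- MATCH
  Pat Thomas: {age: 45, department: Operations}

Matches: ["Frank Anderson"]

["Frank Anderson"]


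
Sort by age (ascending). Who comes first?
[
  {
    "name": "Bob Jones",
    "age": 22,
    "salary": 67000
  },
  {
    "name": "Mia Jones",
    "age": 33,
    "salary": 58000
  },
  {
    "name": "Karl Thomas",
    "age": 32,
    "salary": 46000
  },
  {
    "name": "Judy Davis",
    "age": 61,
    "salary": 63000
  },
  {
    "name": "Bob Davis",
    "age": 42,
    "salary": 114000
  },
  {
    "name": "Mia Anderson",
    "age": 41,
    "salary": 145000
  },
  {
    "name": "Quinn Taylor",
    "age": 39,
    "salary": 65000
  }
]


Sort by: age (ascending)

Sorted order:
  1. Bob Jones (age = 22)
  2. Karl Thomas (age = 32)
  3. Mia Jones (age = 33)
  4. Quinn Taylor (age = 39)
  5. Mia Anderson (age = 41)
  6. Bob Davis (age = 42)
  7. Judy Davis (age = 61)

First: Bob Jones

Bob Jones


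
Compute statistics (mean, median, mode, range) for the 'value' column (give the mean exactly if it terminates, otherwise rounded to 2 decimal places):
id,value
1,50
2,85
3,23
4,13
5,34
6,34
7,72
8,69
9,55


Data: [50, 85, 23, 13, 34, 34, 72, 69, 55]
Count: 9
Sum: 435
Mean: 435/9 ≈ 48.33 (rounded to 2 decimal places)
Sorted: [13, 23, 34, 34, 50, 55, 69, 72, 85]
Median: 50.0
Mode: 34 (2 times)
Range: 85 - 13 = 72
Min: 13, Max: 85

mean≈48.33, median=50.0, mode=34, range=72


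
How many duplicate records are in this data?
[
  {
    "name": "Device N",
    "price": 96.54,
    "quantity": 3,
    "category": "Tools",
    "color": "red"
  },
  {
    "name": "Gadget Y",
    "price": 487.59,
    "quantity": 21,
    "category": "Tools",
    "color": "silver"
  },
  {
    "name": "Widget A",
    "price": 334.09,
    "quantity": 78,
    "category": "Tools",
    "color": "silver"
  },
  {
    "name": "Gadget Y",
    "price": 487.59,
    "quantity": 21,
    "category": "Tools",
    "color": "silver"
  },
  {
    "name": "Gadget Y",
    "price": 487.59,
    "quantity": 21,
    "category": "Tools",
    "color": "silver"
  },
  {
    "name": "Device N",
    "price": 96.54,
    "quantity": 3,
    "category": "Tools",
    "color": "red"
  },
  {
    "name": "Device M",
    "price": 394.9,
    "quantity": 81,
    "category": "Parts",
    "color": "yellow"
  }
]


Checking 7 records for duplicates:

  Row 1: Device N ($96.54, qty 3)
  Row 2: Gadget Y ($487.59, qty 21)
  Row 3: Widget A ($334.09, qty 78)
  Row 4: Gadget Y ($487.59, qty 21) <-- DUPLICATE
  Row 5: Gadget Y ($487.59, qty 21) <-- DUPLICATE
  Row 6: Device N ($96.54, qty 3) <-- DUPLICATE
  Row 7: Device M ($394.9, qty 81)

Duplicates found: 3
Unique records: 4

3 duplicates, 4 unique
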